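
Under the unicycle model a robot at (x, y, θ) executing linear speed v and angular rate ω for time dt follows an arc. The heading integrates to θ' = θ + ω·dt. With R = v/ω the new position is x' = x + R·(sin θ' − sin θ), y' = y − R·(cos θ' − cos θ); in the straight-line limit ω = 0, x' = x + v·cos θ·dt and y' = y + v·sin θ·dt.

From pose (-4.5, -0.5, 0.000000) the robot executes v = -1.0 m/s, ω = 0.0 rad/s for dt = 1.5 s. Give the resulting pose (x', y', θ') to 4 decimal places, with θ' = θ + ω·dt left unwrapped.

θ' = 0.0000 + 0.0·1.5 = 0.0000
ω = 0 → straight: x' = -4.5 + -1.0·cos(0.0000)·1.5 = -6.0000
y' = -0.5 + -1.0·sin(0.0000)·1.5 = -0.5000

(-6.0000, -0.5000, 0.0000)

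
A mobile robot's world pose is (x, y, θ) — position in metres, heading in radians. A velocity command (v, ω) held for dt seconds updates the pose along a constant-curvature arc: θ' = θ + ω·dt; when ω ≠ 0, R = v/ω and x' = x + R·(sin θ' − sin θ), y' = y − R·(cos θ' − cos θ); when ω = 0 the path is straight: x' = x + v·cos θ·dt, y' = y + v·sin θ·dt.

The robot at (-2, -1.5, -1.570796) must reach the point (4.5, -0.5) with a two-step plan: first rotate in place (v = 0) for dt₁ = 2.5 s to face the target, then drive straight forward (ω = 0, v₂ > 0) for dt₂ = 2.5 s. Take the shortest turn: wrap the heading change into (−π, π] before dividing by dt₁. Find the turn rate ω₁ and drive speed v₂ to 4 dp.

heading to target = atan2(-0.5−-1.5, 4.5−-2) = 0.1526
Δθ = wrap(0.1526 − -1.5708) = 1.7234; ω₁ = Δθ/dt₁ = 0.6894
distance = √((4.5−-2)² + (-0.5−-1.5)²) = 6.5765; v₂ = distance/dt₂ = 2.6306

ω₁ = 0.6894, v₂ = 2.6306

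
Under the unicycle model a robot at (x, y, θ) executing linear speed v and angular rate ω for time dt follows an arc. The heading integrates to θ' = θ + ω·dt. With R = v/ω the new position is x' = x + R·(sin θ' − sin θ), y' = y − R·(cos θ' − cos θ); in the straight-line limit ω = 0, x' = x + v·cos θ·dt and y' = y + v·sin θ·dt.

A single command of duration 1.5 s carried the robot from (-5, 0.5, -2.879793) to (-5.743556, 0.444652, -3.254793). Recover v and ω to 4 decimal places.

Δθ = -3.254793 − -2.879793 = -0.375000
ω = Δθ/dt = -0.375000/1.5 = -0.2500
R = Δx/(sin θ' − sin θ) = -2.0000
v = R·ω = -2.0000·-0.2500 = 0.5000

v = 0.5000, ω = -0.2500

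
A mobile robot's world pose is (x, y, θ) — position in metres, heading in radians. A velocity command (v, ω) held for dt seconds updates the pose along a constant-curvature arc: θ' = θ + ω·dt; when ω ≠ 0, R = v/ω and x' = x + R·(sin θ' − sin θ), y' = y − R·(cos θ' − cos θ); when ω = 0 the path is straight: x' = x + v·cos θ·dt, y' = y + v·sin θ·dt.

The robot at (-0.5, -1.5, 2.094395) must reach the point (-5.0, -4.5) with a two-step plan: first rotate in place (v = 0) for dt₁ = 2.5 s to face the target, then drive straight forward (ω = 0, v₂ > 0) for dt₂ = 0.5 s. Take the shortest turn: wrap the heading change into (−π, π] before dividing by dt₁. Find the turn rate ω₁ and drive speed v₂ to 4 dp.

ω₁ = 0.6541, v₂ = 10.8167

heading to target = atan2(-4.5−-1.5, -5−-0.5) = -2.5536
Δθ = wrap(-2.5536 − 2.0944) = 1.6352; ω₁ = Δθ/dt₁ = 0.6541
distance = √((-5−-0.5)² + (-4.5−-1.5)²) = 5.4083; v₂ = distance/dt₂ = 10.8167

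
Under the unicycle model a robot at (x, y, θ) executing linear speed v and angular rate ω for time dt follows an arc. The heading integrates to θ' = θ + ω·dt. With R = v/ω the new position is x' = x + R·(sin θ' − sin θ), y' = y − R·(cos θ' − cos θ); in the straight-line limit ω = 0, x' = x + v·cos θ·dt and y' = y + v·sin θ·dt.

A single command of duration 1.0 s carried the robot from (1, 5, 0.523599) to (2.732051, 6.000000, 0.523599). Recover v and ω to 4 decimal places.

v = 2.0000, ω = 0.0000

Δθ = 0.523599 − 0.523599 = 0.000000
ω = Δθ/dt = 0.000000/1.0 = 0.0000
ω = 0 → v = (Δx·cos θ + Δy·sin θ)/dt = 2.0000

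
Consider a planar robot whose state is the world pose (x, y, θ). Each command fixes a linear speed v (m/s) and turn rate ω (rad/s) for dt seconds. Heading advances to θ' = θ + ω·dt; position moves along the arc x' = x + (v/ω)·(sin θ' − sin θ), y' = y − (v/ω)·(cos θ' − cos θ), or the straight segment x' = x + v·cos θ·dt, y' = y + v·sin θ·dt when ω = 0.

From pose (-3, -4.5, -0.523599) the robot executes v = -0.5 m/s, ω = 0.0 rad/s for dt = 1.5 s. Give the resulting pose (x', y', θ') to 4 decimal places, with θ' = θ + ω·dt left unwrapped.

(-3.6495, -4.1250, -0.5236)

θ' = -0.5236 + 0.0·1.5 = -0.5236
ω = 0 → straight: x' = -3 + -0.5·cos(-0.5236)·1.5 = -3.6495
y' = -4.5 + -0.5·sin(-0.5236)·1.5 = -4.1250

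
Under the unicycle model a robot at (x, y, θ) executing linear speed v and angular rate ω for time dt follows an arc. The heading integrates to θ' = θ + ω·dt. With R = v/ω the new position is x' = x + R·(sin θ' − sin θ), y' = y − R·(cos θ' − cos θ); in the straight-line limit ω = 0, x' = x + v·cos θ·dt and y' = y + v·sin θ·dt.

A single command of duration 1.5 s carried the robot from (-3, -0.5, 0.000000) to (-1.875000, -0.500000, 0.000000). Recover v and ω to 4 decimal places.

v = 0.7500, ω = 0.0000

Δθ = 0.000000 − 0.000000 = 0.000000
ω = Δθ/dt = 0.000000/1.5 = 0.0000
ω = 0 → v = (Δx·cos θ + Δy·sin θ)/dt = 0.7500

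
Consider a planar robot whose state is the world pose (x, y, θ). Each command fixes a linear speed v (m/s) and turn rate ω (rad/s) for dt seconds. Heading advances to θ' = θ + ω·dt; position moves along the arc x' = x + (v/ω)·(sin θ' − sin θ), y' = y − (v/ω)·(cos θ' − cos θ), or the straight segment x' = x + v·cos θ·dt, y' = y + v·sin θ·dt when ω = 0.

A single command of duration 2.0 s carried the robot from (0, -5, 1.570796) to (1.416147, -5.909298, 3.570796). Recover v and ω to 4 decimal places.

v = -1.0000, ω = 1.0000

Δθ = 3.570796 − 1.570796 = 2.000000
ω = Δθ/dt = 2.000000/2.0 = 1.0000
R = Δx/(sin θ' − sin θ) = -1.0000
v = R·ω = -1.0000·1.0000 = -1.0000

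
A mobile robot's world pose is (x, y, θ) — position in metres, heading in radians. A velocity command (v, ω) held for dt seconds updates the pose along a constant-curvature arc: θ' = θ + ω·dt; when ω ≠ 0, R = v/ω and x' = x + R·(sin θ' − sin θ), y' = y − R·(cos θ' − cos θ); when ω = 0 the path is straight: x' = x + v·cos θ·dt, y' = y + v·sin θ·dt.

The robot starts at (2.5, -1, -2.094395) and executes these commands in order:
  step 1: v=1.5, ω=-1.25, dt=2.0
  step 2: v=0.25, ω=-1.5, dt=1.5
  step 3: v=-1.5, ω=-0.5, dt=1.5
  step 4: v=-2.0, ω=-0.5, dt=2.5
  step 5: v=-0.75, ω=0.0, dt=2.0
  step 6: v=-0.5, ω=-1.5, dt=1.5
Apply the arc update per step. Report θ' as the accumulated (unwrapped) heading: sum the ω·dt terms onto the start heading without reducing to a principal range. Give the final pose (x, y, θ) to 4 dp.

step 1: θ'=-4.5944 (R=-1.2000) → pose (0.2691, -0.5413, -4.5944)
step 2: θ'=-6.8444 (R=-0.1667) → pose (0.5233, -0.3805, -6.8444)
step 3: θ'=-7.5944 (R=3.0000) → pose (-0.7795, 1.3893, -7.5944)
step 4: θ'=-8.8444 (R=4.0000) → pose (0.8931, 5.7610, -8.8444)
step 5: θ'=-8.8444 (straight) → pose (2.1475, 6.5835, -8.8444)
step 6: θ'=-11.0944 (R=0.3333) → pose (2.6619, 6.2719, -11.0944)

(2.6619, 6.2719, -11.0944)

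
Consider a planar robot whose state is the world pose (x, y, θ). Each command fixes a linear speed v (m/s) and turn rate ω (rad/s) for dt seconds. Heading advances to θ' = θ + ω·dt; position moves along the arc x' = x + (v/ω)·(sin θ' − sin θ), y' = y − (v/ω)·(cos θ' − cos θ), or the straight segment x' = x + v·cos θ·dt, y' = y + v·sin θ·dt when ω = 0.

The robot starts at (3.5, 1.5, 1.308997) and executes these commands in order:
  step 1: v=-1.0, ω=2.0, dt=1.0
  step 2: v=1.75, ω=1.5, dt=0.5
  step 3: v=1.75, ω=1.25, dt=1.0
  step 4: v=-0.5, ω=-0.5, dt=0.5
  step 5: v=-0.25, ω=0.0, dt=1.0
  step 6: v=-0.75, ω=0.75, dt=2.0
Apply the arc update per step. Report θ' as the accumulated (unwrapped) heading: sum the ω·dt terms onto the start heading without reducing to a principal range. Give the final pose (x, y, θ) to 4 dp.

(1.8767, -0.1214, 6.5590)

step 1: θ'=3.3090 (R=-0.5000) → pose (4.0663, 0.8776, 3.3090)
step 2: θ'=4.0590 (R=1.1667) → pose (3.3343, 0.4364, 4.0590)
step 3: θ'=5.3090 (R=1.4000) → pose (3.2878, -1.2012, 5.3090)
step 4: θ'=5.0590 (R=1.0000) → pose (3.1745, -0.9791, 5.0590)
step 5: θ'=5.0590 (straight) → pose (3.0896, -0.7439, 5.0590)
step 6: θ'=6.5590 (R=-1.0000) → pose (1.8767, -0.1214, 6.5590)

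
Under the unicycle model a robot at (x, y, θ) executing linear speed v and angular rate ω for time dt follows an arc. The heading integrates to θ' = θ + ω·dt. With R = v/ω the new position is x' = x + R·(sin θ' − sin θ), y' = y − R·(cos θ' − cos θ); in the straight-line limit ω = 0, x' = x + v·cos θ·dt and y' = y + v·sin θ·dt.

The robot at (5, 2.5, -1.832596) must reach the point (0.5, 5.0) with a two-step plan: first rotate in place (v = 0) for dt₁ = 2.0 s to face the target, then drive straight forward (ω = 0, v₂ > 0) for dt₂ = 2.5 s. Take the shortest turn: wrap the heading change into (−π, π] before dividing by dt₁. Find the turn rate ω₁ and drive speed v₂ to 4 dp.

ω₁ = -0.9080, v₂ = 2.0591

heading to target = atan2(5−2.5, 0.5−5) = 2.6345
Δθ = wrap(2.6345 − -1.8326) = -1.8161; ω₁ = Δθ/dt₁ = -0.9080
distance = √((0.5−5)² + (5−2.5)²) = 5.1478; v₂ = distance/dt₂ = 2.0591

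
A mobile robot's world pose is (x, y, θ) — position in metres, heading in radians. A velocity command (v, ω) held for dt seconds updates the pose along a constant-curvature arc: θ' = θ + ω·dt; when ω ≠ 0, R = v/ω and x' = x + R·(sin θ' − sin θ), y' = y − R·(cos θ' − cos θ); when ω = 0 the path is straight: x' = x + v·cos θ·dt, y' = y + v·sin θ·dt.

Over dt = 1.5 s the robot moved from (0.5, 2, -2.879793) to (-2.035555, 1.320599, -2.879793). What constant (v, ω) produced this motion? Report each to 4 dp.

v = 1.7500, ω = 0.0000

Δθ = -2.879793 − -2.879793 = 0.000000
ω = Δθ/dt = 0.000000/1.5 = 0.0000
ω = 0 → v = (Δx·cos θ + Δy·sin θ)/dt = 1.7500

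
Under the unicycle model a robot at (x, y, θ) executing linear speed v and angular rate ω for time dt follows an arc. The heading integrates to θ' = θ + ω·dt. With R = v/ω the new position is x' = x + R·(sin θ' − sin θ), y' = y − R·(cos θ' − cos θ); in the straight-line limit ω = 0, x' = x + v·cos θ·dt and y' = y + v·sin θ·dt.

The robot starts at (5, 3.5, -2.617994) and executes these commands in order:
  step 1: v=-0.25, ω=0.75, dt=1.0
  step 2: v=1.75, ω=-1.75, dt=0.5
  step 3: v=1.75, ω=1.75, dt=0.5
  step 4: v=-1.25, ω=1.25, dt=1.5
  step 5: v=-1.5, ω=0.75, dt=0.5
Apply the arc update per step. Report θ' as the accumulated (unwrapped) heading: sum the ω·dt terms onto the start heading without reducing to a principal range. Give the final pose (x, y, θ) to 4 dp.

(2.3213, 3.5822, 0.3820)

step 1: θ'=-1.8680 (R=-0.3333) → pose (5.1521, 3.6911, -1.8680)
step 2: θ'=-2.7430 (R=-1.0000) → pose (4.5840, 3.0623, -2.7430)
step 3: θ'=-1.8680 (R=1.0000) → pose (4.0160, 2.4335, -1.8680)
step 4: θ'=0.0070 (R=-1.0000) → pose (3.0528, 3.7264, 0.0070)
step 5: θ'=0.3820 (R=-2.0000) → pose (2.3213, 3.5822, 0.3820)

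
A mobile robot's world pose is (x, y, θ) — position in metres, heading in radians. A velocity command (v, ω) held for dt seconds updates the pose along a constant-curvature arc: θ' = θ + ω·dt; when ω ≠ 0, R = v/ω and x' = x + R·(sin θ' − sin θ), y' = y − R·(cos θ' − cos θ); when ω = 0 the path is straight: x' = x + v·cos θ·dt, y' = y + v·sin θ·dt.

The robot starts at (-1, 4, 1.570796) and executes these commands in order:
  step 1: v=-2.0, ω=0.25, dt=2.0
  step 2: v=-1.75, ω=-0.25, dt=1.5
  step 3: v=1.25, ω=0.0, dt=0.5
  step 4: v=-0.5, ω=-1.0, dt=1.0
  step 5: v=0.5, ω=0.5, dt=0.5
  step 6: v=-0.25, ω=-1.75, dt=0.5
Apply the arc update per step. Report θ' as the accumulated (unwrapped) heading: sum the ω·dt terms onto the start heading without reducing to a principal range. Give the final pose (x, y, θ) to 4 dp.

step 1: θ'=2.0708 (R=-8.0000) → pose (-0.0207, 0.1646, 2.0708)
step 2: θ'=1.6958 (R=7.0000) → pose (0.7816, -2.3187, 1.6958)
step 3: θ'=1.6958 (straight) → pose (0.7037, -1.6985, 1.6958)
step 4: θ'=0.6958 (R=0.5000) → pose (0.5281, -2.1446, 0.6958)
step 5: θ'=0.9458 (R=1.0000) → pose (0.6981, -1.9622, 0.9458)
step 6: θ'=0.0708 (R=0.1429) → pose (0.5923, -2.0211, 0.0708)

(0.5923, -2.0211, 0.0708)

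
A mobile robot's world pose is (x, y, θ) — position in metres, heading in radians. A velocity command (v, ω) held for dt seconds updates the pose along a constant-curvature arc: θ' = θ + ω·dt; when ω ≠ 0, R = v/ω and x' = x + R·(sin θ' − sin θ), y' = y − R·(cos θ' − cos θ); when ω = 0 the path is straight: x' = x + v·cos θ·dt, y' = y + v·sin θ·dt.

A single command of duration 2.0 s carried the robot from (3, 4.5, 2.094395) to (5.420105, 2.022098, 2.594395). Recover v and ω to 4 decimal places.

Δθ = 2.594395 − 2.094395 = 0.500000
ω = Δθ/dt = 0.500000/2.0 = 0.2500
R = −Δy/(cos θ' − cos θ) = -7.0000
v = R·ω = -7.0000·0.2500 = -1.7500

v = -1.7500, ω = 0.2500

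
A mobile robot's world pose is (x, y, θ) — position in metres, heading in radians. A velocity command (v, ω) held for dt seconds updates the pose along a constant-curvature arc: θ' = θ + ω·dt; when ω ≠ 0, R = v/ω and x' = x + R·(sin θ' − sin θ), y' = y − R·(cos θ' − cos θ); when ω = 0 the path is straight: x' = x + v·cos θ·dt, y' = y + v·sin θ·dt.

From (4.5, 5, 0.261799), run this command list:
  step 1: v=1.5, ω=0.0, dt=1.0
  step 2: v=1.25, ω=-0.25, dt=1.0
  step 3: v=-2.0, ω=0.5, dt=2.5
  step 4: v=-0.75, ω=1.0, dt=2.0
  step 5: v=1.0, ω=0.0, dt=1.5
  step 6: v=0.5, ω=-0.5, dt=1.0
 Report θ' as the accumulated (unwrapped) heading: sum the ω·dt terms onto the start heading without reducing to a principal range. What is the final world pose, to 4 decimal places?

step 1: θ'=0.2618 (straight) → pose (5.9489, 5.3882, 0.2618)
step 2: θ'=0.0118 (R=-5.0000) → pose (7.1840, 5.5583, 0.0118)
step 3: θ'=1.2618 (R=-4.0000) → pose (3.4206, 2.7749, 1.2618)
step 4: θ'=3.2618 (R=-0.7500) → pose (4.2250, 1.8023, 3.2618)
step 5: θ'=3.2618 (straight) → pose (2.7359, 1.6224, 3.2618)
step 6: θ'=2.7618 (R=-1.0000) → pose (2.2452, 1.6864, 2.7618)

(2.2452, 1.6864, 2.7618)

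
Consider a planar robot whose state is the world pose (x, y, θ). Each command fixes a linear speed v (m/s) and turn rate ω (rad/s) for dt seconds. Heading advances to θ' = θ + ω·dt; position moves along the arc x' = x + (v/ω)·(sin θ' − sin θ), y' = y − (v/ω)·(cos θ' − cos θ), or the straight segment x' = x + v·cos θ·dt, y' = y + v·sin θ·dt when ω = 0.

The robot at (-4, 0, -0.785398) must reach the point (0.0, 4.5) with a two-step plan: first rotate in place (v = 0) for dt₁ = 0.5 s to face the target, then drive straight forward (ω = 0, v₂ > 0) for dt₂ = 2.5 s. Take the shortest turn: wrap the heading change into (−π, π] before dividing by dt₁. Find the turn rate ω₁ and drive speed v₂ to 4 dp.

ω₁ = 3.2591, v₂ = 2.4083

heading to target = atan2(4.5−0, 0−-4) = 0.8442
Δθ = wrap(0.8442 − -0.7854) = 1.6296; ω₁ = Δθ/dt₁ = 3.2591
distance = √((0−-4)² + (4.5−0)²) = 6.0208; v₂ = distance/dt₂ = 2.4083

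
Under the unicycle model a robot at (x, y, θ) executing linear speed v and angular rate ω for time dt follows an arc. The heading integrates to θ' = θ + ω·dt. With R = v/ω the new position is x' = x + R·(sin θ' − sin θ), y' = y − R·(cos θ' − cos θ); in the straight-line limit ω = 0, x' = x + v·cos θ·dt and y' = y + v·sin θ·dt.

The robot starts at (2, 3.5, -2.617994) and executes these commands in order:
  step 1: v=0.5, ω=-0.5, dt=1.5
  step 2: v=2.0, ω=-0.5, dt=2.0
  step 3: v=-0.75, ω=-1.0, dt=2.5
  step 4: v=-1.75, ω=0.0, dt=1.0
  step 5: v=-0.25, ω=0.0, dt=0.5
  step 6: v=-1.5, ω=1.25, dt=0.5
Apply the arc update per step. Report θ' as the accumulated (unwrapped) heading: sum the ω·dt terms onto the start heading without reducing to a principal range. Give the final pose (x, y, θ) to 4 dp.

step 1: θ'=-3.3680 (R=-1.0000) → pose (1.2755, 3.3915, -3.3680)
step 2: θ'=-4.3680 (R=-4.0000) → pose (-1.5917, 5.9390, -4.3680)
step 3: θ'=-6.8680 (R=0.7500) → pose (-2.7117, 5.0604, -6.8680)
step 4: θ'=-6.8680 (straight) → pose (-4.1709, 6.0264, -6.8680)
step 5: θ'=-6.8680 (straight) → pose (-4.2751, 6.0954, -6.8680)
step 6: θ'=-6.2430 (R=-1.2000) → pose (-4.9858, 6.2939, -6.2430)

(-4.9858, 6.2939, -6.2430)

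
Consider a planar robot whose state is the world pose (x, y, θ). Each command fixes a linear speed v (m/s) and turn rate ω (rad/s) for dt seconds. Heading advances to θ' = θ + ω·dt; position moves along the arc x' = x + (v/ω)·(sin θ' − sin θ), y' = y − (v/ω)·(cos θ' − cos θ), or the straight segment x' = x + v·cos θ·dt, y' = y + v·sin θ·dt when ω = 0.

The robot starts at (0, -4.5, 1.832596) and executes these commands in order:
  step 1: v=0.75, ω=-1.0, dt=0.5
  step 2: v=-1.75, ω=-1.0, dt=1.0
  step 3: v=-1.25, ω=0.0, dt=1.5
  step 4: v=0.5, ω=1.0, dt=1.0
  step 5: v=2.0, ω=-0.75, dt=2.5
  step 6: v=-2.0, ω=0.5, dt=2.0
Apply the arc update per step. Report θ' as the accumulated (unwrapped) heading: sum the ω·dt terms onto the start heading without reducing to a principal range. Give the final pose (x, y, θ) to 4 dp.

step 1: θ'=1.3326 (R=-0.7500) → pose (-0.0044, -4.1289, 1.3326)
step 2: θ'=0.3326 (R=1.7500) → pose (-1.1336, -5.3701, 0.3326)
step 3: θ'=0.3326 (straight) → pose (-2.9058, -5.9823, 0.3326)
step 4: θ'=1.3326 (R=0.5000) → pose (-2.5832, -5.6277, 1.3326)
step 5: θ'=-0.5424 (R=-2.6667) → pose (1.3847, -3.9729, -0.5424)
step 6: θ'=0.4576 (R=-4.0000) → pose (-2.4473, -3.8104, 0.4576)

(-2.4473, -3.8104, 0.4576)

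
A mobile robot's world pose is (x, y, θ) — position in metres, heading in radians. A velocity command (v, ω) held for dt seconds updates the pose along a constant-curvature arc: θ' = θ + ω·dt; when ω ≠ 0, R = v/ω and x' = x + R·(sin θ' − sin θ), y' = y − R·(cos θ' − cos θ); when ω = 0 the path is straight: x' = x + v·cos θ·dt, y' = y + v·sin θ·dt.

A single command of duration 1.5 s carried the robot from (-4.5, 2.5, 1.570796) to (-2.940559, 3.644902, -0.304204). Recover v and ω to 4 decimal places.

Δθ = -0.304204 − 1.570796 = -1.875000
ω = Δθ/dt = -1.875000/1.5 = -1.2500
R = Δx/(sin θ' − sin θ) = -1.2000
v = R·ω = -1.2000·-1.2500 = 1.5000

v = 1.5000, ω = -1.2500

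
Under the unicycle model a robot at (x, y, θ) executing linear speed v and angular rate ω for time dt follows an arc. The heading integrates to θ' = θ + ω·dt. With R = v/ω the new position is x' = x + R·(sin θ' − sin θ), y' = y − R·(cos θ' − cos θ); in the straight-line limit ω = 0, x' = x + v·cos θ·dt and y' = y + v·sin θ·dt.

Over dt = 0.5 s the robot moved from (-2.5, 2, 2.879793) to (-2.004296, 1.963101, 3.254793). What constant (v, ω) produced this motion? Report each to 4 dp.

Δθ = 3.254793 − 2.879793 = 0.375000
ω = Δθ/dt = 0.375000/0.5 = 0.7500
R = Δx/(sin θ' − sin θ) = -1.3333
v = R·ω = -1.3333·0.7500 = -1.0000

v = -1.0000, ω = 0.7500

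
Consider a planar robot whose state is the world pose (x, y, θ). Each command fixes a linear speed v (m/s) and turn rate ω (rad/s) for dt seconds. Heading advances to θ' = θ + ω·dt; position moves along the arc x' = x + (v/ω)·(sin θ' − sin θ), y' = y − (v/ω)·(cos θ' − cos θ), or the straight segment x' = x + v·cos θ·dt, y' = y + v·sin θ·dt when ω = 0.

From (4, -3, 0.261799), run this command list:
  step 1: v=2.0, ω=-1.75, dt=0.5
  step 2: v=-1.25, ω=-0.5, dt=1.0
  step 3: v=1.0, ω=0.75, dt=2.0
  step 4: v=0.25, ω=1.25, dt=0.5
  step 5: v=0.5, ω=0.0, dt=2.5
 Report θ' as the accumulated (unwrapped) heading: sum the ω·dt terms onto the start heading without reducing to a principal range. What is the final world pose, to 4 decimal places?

step 1: θ'=-0.6132 (R=-1.1429) → pose (4.9535, -3.1693, -0.6132)
step 2: θ'=-1.1132 (R=2.5000) → pose (4.1494, -2.2292, -1.1132)
step 3: θ'=0.3868 (R=1.3333) → pose (5.8485, -2.8750, 0.3868)
step 4: θ'=1.0118 (R=0.2000) → pose (5.9427, -2.7958, 1.0118)
step 5: θ'=1.0118 (straight) → pose (6.6056, -1.7361, 1.0118)

(6.6056, -1.7361, 1.0118)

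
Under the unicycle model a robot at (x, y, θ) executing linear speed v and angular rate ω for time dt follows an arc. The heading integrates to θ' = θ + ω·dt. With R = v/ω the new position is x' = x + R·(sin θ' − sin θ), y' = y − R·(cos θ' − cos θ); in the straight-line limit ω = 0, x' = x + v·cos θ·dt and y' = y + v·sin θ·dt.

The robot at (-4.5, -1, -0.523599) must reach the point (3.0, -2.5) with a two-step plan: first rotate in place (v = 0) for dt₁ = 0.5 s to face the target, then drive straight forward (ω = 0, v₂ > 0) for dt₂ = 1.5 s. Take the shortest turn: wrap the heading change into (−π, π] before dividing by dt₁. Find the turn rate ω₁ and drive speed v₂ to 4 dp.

heading to target = atan2(-2.5−-1, 3−-4.5) = -0.1974
Δθ = wrap(-0.1974 − -0.5236) = 0.3262; ω₁ = Δθ/dt₁ = 0.6524
distance = √((3−-4.5)² + (-2.5−-1)²) = 7.6485; v₂ = distance/dt₂ = 5.0990

ω₁ = 0.6524, v₂ = 5.0990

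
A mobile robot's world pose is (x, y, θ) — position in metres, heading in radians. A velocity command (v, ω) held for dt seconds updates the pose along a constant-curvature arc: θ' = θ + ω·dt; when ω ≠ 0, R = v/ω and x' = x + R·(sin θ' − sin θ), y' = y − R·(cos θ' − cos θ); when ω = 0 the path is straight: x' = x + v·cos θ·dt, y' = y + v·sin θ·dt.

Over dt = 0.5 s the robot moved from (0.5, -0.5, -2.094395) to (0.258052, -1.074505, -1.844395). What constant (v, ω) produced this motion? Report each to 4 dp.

Δθ = -1.844395 − -2.094395 = 0.250000
ω = Δθ/dt = 0.250000/0.5 = 0.5000
R = −Δy/(cos θ' − cos θ) = 2.5000
v = R·ω = 2.5000·0.5000 = 1.2500

v = 1.2500, ω = 0.5000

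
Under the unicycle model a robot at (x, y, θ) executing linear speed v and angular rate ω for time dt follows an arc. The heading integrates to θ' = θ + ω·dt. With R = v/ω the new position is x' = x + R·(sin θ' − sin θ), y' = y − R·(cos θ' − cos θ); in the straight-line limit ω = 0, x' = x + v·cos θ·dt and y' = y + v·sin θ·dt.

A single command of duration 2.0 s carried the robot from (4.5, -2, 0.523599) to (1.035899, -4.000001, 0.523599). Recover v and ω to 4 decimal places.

v = -2.0000, ω = 0.0000

Δθ = 0.523599 − 0.523599 = 0.000000
ω = Δθ/dt = 0.000000/2.0 = 0.0000
ω = 0 → v = (Δx·cos θ + Δy·sin θ)/dt = -2.0000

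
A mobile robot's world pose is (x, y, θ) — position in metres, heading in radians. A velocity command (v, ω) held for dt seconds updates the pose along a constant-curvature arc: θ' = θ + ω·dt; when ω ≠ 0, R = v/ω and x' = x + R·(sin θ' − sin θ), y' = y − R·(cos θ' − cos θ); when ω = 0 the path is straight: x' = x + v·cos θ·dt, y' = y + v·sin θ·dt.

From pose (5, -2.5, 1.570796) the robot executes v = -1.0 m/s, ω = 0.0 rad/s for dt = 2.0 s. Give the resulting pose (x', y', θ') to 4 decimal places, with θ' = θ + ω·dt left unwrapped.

θ' = 1.5708 + 0.0·2.0 = 1.5708
ω = 0 → straight: x' = 5 + -1.0·cos(1.5708)·2.0 = 5.0000
y' = -2.5 + -1.0·sin(1.5708)·2.0 = -4.5000

(5.0000, -4.5000, 1.5708)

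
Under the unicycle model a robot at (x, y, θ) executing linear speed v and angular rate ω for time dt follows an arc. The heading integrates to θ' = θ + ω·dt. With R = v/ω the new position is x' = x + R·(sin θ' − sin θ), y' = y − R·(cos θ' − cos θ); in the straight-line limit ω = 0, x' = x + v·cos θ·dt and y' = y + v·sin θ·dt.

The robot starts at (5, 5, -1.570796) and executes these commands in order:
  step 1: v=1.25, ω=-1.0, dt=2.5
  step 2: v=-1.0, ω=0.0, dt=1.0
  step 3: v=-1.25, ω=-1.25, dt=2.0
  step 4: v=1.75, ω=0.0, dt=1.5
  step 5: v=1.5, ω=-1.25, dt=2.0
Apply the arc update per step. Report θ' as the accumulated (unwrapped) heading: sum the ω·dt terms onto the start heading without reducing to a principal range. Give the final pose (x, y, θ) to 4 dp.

(4.8550, -1.1276, -9.0708)

step 1: θ'=-4.0708 (R=-1.2500) → pose (2.7486, 4.2519, -4.0708)
step 2: θ'=-4.0708 (straight) → pose (3.3470, 3.4508, -4.0708)
step 3: θ'=-6.5708 (R=1.0000) → pose (2.2622, 1.8934, -6.5708)
step 4: θ'=-6.5708 (straight) → pose (4.7794, 1.1488, -6.5708)
step 5: θ'=-9.0708 (R=-1.2000) → pose (4.8550, -1.1276, -9.0708)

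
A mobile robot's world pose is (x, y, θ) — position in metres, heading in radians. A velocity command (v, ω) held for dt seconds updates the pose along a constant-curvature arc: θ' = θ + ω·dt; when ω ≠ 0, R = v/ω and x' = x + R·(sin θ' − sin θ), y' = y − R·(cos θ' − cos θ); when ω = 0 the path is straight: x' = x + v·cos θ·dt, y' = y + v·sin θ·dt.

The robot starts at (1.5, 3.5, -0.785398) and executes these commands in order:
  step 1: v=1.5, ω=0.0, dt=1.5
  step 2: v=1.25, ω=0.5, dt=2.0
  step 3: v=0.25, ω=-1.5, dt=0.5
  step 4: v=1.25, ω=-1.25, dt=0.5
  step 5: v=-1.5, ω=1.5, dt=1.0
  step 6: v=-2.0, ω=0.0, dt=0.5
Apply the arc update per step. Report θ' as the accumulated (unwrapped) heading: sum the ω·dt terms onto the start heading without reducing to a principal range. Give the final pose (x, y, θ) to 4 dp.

(3.7255, 0.9643, 0.3396)

step 1: θ'=-0.7854 (straight) → pose (3.0910, 1.9090, -0.7854)
step 2: θ'=0.2146 (R=2.5000) → pose (5.3912, 1.2341, 0.2146)
step 3: θ'=-0.5354 (R=-0.1667) → pose (5.5117, 1.2146, -0.5354)
step 4: θ'=-1.1604 (R=-1.0000) → pose (5.9185, 0.7535, -1.1604)
step 5: θ'=0.3396 (R=-1.0000) → pose (4.6684, 1.2974, 0.3396)
step 6: θ'=0.3396 (straight) → pose (3.7255, 0.9643, 0.3396)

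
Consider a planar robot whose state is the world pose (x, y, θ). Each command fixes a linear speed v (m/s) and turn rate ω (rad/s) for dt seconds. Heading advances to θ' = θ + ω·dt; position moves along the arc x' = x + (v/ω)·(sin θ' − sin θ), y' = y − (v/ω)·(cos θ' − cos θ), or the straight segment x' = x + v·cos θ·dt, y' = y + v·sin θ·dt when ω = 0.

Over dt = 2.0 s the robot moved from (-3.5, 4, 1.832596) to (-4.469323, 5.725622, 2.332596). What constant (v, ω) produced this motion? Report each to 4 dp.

v = 1.0000, ω = 0.2500

Δθ = 2.332596 − 1.832596 = 0.500000
ω = Δθ/dt = 0.500000/2.0 = 0.2500
R = −Δy/(cos θ' − cos θ) = 4.0000
v = R·ω = 4.0000·0.2500 = 1.0000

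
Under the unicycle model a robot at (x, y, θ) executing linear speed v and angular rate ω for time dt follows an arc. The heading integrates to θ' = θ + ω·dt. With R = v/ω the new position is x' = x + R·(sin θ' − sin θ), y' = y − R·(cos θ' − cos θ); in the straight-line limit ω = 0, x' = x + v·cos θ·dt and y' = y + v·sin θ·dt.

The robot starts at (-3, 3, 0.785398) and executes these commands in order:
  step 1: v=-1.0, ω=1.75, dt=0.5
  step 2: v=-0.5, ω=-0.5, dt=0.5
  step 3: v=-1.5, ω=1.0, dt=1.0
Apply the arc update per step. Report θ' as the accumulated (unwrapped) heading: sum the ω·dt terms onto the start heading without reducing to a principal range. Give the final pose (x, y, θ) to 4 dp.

(-2.6948, 0.9395, 2.4104)

step 1: θ'=1.6604 (R=-0.5714) → pose (-3.1651, 2.5448, 1.6604)
step 2: θ'=1.4104 (R=1.0000) → pose (-3.1739, 2.2956, 1.4104)
step 3: θ'=2.4104 (R=-1.5000) → pose (-2.6948, 0.9395, 2.4104)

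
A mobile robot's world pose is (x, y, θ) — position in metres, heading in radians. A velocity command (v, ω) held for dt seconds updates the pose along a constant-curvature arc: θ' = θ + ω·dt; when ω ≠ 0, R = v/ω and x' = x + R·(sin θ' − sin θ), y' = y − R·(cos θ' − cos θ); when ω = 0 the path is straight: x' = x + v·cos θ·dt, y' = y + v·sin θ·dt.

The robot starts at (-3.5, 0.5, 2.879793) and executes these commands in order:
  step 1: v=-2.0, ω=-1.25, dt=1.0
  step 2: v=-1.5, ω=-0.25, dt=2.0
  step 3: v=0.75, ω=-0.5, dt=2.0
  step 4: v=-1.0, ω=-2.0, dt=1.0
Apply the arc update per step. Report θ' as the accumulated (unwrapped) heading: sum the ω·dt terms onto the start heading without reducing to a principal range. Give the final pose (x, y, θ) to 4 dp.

(-2.2606, -2.3756, -1.8702)

step 1: θ'=1.6298 (R=1.6000) → pose (-2.3169, -0.9511, 1.6298)
step 2: θ'=1.1298 (R=6.0000) → pose (-2.8805, -3.8660, 1.1298)
step 3: θ'=0.1298 (R=-1.5000) → pose (-1.7182, -3.0189, 0.1298)
step 4: θ'=-1.8702 (R=0.5000) → pose (-2.2606, -2.3756, -1.8702)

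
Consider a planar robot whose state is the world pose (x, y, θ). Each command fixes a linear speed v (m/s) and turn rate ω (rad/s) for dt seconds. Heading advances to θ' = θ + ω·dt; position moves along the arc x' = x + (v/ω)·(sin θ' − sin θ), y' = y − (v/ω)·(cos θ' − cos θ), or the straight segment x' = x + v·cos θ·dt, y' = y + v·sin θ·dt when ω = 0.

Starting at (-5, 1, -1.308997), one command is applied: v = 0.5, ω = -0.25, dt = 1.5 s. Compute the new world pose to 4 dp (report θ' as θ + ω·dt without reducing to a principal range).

(-4.9447, 0.2564, -1.6840)

θ' = -1.3090 + -0.25·1.5 = -1.6840
R = v/ω = 0.5/-0.25 = -2.0000
x' = -5 + -2.0000·(sin -1.6840 − sin -1.3090) = -4.9447
y' = 1 − -2.0000·(cos -1.6840 − cos -1.3090) = 0.2564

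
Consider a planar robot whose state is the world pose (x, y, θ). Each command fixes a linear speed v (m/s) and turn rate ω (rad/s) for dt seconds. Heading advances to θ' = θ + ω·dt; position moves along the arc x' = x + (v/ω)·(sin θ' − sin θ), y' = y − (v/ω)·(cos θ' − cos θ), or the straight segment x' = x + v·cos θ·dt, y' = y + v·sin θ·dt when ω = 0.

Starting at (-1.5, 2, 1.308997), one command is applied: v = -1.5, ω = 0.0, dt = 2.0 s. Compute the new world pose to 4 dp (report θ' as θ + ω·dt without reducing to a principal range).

(-2.2765, -0.8978, 1.3090)

θ' = 1.3090 + 0.0·2.0 = 1.3090
ω = 0 → straight: x' = -1.5 + -1.5·cos(1.3090)·2.0 = -2.2765
y' = 2 + -1.5·sin(1.3090)·2.0 = -0.8978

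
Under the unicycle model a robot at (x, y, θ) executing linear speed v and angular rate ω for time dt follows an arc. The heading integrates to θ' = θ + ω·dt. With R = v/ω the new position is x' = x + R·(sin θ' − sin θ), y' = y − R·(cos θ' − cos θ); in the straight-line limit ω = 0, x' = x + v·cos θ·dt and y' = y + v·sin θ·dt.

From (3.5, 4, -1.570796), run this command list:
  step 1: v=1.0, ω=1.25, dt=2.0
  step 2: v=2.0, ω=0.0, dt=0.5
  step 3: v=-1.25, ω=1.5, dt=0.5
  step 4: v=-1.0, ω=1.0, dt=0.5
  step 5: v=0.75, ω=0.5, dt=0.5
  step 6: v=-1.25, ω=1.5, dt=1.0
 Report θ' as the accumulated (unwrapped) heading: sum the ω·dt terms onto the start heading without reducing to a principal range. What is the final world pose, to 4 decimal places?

(6.4370, 3.5907, 3.9292)

step 1: θ'=0.9292 (R=0.8000) → pose (4.9409, 3.5212, 0.9292)
step 2: θ'=0.9292 (straight) → pose (5.5394, 4.3224, 0.9292)
step 3: θ'=1.6792 (R=-0.8333) → pose (5.3786, 3.7335, 1.6792)
step 4: θ'=2.1792 (R=-1.0000) → pose (5.5521, 3.2701, 2.1792)
step 5: θ'=2.4292 (R=1.5000) → pose (5.3018, 3.5480, 2.4292)
step 6: θ'=3.9292 (R=-0.8333) → pose (6.4370, 3.5907, 3.9292)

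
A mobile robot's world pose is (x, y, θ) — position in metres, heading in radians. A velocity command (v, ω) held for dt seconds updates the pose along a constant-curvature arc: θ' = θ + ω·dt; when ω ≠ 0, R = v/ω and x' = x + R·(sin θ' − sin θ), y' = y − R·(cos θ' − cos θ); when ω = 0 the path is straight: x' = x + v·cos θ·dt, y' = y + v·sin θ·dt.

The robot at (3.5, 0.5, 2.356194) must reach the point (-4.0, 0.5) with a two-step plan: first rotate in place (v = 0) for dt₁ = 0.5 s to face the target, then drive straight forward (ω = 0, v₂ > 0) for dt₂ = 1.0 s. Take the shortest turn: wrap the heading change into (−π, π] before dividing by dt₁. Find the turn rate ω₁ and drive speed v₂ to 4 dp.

ω₁ = 1.5708, v₂ = 7.5000

heading to target = atan2(0.5−0.5, -4−3.5) = 3.1416
Δθ = wrap(3.1416 − 2.3562) = 0.7854; ω₁ = Δθ/dt₁ = 1.5708
distance = √((-4−3.5)² + (0.5−0.5)²) = 7.5000; v₂ = distance/dt₂ = 7.5000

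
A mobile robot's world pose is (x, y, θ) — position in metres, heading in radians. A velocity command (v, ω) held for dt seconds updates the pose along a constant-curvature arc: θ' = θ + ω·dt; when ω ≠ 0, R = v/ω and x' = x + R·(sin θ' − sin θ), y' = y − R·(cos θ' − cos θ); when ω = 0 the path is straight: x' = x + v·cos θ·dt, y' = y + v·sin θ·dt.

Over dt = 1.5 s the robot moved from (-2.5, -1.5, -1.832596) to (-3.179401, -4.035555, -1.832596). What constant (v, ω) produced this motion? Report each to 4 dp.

v = 1.7500, ω = 0.0000

Δθ = -1.832596 − -1.832596 = 0.000000
ω = Δθ/dt = 0.000000/1.5 = 0.0000
ω = 0 → v = (Δx·cos θ + Δy·sin θ)/dt = 1.7500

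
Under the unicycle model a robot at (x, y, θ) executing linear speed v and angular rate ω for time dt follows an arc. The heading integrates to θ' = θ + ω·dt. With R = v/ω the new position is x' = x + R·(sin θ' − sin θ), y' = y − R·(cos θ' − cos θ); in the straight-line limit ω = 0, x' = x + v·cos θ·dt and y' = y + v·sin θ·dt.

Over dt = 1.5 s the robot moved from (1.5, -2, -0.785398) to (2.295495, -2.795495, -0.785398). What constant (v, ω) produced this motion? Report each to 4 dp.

Δθ = -0.785398 − -0.785398 = 0.000000
ω = Δθ/dt = 0.000000/1.5 = 0.0000
ω = 0 → v = (Δx·cos θ + Δy·sin θ)/dt = 0.7500

v = 0.7500, ω = 0.0000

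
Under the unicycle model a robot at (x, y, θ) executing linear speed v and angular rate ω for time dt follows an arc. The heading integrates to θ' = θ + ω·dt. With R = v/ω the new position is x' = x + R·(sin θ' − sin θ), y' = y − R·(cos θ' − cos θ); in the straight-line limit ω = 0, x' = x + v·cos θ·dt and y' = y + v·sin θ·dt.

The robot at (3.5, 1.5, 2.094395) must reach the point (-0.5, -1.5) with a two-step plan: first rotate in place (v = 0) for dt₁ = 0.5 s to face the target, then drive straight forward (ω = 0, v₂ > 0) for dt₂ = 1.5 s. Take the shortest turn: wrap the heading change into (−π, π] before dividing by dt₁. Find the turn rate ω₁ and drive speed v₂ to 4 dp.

ω₁ = 3.3814, v₂ = 3.3333

heading to target = atan2(-1.5−1.5, -0.5−3.5) = -2.4981
Δθ = wrap(-2.4981 − 2.0944) = 1.6907; ω₁ = Δθ/dt₁ = 3.3814
distance = √((-0.5−3.5)² + (-1.5−1.5)²) = 5.0000; v₂ = distance/dt₂ = 3.3333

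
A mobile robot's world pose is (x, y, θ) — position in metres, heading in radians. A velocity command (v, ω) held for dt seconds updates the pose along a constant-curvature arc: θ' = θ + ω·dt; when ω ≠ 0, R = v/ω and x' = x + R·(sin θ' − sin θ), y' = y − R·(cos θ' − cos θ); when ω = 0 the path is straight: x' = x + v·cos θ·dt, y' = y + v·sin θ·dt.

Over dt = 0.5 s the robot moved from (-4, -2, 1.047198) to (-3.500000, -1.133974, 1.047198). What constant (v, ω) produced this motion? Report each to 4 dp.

Δθ = 1.047198 − 1.047198 = 0.000000
ω = Δθ/dt = 0.000000/0.5 = 0.0000
ω = 0 → v = (Δx·cos θ + Δy·sin θ)/dt = 2.0000

v = 2.0000, ω = 0.0000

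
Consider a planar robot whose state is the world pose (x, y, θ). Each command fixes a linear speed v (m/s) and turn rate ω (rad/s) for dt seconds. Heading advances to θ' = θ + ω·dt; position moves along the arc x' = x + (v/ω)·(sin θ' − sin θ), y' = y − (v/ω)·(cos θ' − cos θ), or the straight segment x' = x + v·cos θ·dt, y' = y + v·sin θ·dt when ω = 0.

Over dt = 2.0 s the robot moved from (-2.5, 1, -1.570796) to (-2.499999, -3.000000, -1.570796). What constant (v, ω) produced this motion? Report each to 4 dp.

Δθ = -1.570796 − -1.570796 = 0.000000
ω = Δθ/dt = 0.000000/2.0 = 0.0000
ω = 0 → v = (Δx·cos θ + Δy·sin θ)/dt = 2.0000

v = 2.0000, ω = 0.0000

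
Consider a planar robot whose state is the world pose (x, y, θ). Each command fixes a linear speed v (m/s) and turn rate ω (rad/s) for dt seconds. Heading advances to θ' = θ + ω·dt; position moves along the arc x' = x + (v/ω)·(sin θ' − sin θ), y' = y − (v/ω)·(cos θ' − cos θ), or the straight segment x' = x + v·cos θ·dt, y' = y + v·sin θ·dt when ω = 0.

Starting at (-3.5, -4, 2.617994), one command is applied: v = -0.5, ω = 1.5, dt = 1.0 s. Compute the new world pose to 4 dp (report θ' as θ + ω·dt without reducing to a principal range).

θ' = 2.6180 + 1.5·1.0 = 4.1180
R = v/ω = -0.5/1.5 = -0.3333
x' = -3.5 + -0.3333·(sin 4.1180 − sin 2.6180) = -3.0572
y' = -4 − -0.3333·(cos 4.1180 − cos 2.6180) = -3.8980

(-3.0572, -3.8980, 4.1180)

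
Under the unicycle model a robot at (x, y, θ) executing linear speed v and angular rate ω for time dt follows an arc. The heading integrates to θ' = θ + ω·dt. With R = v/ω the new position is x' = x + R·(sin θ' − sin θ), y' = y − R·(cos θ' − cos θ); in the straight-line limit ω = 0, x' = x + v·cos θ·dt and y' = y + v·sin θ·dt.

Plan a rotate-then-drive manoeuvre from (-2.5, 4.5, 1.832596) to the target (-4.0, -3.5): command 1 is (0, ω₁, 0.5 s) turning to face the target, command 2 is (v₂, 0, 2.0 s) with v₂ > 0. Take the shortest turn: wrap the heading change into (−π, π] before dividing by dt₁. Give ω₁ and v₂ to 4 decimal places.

ω₁ = 5.3889, v₂ = 4.0697

heading to target = atan2(-3.5−4.5, -4−-2.5) = -1.7561
Δθ = wrap(-1.7561 − 1.8326) = 2.6944; ω₁ = Δθ/dt₁ = 5.3889
distance = √((-4−-2.5)² + (-3.5−4.5)²) = 8.1394; v₂ = distance/dt₂ = 4.0697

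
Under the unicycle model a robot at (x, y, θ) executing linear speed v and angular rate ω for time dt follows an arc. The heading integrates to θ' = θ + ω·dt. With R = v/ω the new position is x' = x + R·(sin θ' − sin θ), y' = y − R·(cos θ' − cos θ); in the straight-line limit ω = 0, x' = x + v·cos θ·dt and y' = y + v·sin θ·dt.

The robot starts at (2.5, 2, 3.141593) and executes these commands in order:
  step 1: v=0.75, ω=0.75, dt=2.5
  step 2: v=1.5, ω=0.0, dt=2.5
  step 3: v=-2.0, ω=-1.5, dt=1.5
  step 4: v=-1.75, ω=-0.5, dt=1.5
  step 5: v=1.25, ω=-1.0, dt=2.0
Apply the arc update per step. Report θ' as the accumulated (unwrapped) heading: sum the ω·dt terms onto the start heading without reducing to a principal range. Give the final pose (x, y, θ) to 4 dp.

(7.4127, -1.1962, 0.0166)

step 1: θ'=5.0166 (R=1.0000) → pose (1.5459, 0.7005, 5.0166)
step 2: θ'=5.0166 (straight) → pose (2.6692, -2.8774, 5.0166)
step 3: θ'=2.7666 (R=1.3333) → pose (4.4296, -1.2373, 2.7666)
step 4: θ'=2.0166 (R=3.5000) → pose (6.3056, -2.9850, 2.0166)
step 5: θ'=0.0166 (R=-1.2500) → pose (7.4127, -1.1962, 0.0166)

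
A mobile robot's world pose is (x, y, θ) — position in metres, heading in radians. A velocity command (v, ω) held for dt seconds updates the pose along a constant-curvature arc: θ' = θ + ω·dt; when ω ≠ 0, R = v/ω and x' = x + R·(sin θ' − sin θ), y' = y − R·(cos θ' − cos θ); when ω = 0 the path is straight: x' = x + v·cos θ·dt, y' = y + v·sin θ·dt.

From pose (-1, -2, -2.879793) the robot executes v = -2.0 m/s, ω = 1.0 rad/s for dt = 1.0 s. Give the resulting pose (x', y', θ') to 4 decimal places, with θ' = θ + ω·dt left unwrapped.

θ' = -2.8798 + 1.0·1.0 = -1.8798
R = v/ω = -2.0/1.0 = -2.0000
x' = -1 + -2.0000·(sin -1.8798 − sin -2.8798) = 0.3876
y' = -2 − -2.0000·(cos -1.8798 − cos -2.8798) = -0.6764

(0.3876, -0.6764, -1.8798)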